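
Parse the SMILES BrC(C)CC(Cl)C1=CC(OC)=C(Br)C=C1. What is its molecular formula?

Walk through each heavy atom and fill implicit hydrogens from standard valence (C 4, N 3, O 2, S 2, halogen 1):
  atom 1: Br (halogen, monovalent) → 0 H
  atom 2: C, bond orders sum to 3 (valence 4) → 1 H
  atom 3: C, bond orders sum to 1 (valence 4) → 3 H
  atom 4: C, bond orders sum to 2 (valence 4) → 2 H
  atom 5: C, bond orders sum to 3 (valence 4) → 1 H
  atom 6: Cl (halogen, monovalent) → 0 H
  atom 7: C, bond orders sum to 4 (valence 4) → 0 H
  atom 8: C, bond orders sum to 3 (valence 4) → 1 H
  atom 9: C, bond orders sum to 4 (valence 4) → 0 H
  atom 10: O, bond orders sum to 2 (valence 2) → 0 H
  atom 11: C, bond orders sum to 1 (valence 4) → 3 H
  atom 12: C, bond orders sum to 4 (valence 4) → 0 H
  atom 13: Br (halogen, monovalent) → 0 H
  atom 14: C, bond orders sum to 3 (valence 4) → 1 H
  atom 15: C, bond orders sum to 3 (valence 4) → 1 H
Totals → C:11, H:13, Br:2, Cl:1, O:1.

C11H13Br2ClO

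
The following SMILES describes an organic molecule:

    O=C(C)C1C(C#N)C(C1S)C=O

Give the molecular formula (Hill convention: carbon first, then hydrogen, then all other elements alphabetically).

C8H9NO2S

Walk through each heavy atom and fill implicit hydrogens from standard valence (C 4, N 3, O 2, S 2, halogen 1):
  atom 1: O, bond orders sum to 2 (valence 2) → 0 H
  atom 2: C, bond orders sum to 4 (valence 4) → 0 H
  atom 3: C, bond orders sum to 1 (valence 4) → 3 H
  atom 4: C, bond orders sum to 3 (valence 4) → 1 H
  atom 5: C, bond orders sum to 3 (valence 4) → 1 H
  atom 6: C, bond orders sum to 4 (valence 4) → 0 H
  atom 7: N, bond orders sum to 3 (valence 3) → 0 H
  atom 8: C, bond orders sum to 3 (valence 4) → 1 H
  atom 9: C, bond orders sum to 3 (valence 4) → 1 H
  atom 10: S, bond orders sum to 1 (valence 2) → 1 H
  atom 11: C, bond orders sum to 3 (valence 4) → 1 H
  atom 12: O, bond orders sum to 2 (valence 2) → 0 H
Totals → C:8, H:9, N:1, O:2, S:1.
In Hill order: C8H9NO2S.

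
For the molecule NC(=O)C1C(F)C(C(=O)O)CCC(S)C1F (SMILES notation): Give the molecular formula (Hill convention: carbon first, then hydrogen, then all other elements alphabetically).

C9H13F2NO3S

Walk through each heavy atom and fill implicit hydrogens from standard valence (C 4, N 3, O 2, S 2, halogen 1):
  atom 1: N, bond orders sum to 1 (valence 3) → 2 H
  atom 2: C, bond orders sum to 4 (valence 4) → 0 H
  atom 3: O, bond orders sum to 2 (valence 2) → 0 H
  atom 4: C, bond orders sum to 3 (valence 4) → 1 H
  atom 5: C, bond orders sum to 3 (valence 4) → 1 H
  atom 6: F (halogen, monovalent) → 0 H
  atom 7: C, bond orders sum to 3 (valence 4) → 1 H
  atom 8: C, bond orders sum to 4 (valence 4) → 0 H
  atom 9: O, bond orders sum to 2 (valence 2) → 0 H
  atom 10: O, bond orders sum to 1 (valence 2) → 1 H
  atom 11: C, bond orders sum to 2 (valence 4) → 2 H
  atom 12: C, bond orders sum to 2 (valence 4) → 2 H
  atom 13: C, bond orders sum to 3 (valence 4) → 1 H
  atom 14: S, bond orders sum to 1 (valence 2) → 1 H
  atom 15: C, bond orders sum to 3 (valence 4) → 1 H
  atom 16: F (halogen, monovalent) → 0 H
Totals → C:9, H:13, F:2, N:1, O:3, S:1.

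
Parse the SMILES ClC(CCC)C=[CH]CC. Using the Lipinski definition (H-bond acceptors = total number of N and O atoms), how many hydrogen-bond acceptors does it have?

0

N atoms: 0; O atoms: 0.
Lipinski HBA = 0 + 0 = 0.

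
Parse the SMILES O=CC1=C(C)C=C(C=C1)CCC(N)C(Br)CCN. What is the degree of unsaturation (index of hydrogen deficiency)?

5

Degree of unsaturation = (number of rings) + (number of π bonds).
Ring closures in the SMILES: 1.
π bonds: 4 double bonds (each 1 DoU) → 4 DoU from unsaturation.
Total DoU = 1 + 4 = 5.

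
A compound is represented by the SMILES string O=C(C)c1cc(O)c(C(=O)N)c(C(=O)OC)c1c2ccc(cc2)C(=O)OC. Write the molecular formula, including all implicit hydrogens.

C19H17NO7

Walk through each heavy atom and fill implicit hydrogens from standard valence (C 4, N 3, O 2, S 2, halogen 1); for lowercase aromatic atoms, an aromatic c carries 1 H when it has two neighbours and 0 H with three, and aromatic n carries 0 H:
  atom 1: O, bond orders sum to 2 (valence 2) → 0 H
  atom 2: C, bond orders sum to 4 (valence 4) → 0 H
  atom 3: C, bond orders sum to 1 (valence 4) → 3 H
  atom 4: aromatic c, 3 neighbours → 0 H
  atom 5: aromatic c, 2 neighbours → 1 H
  atom 6: aromatic c, 3 neighbours → 0 H
  atom 7: O, bond orders sum to 1 (valence 2) → 1 H
  atom 8: aromatic c, 3 neighbours → 0 H
  atom 9: C, bond orders sum to 4 (valence 4) → 0 H
  atom 10: O, bond orders sum to 2 (valence 2) → 0 H
  atom 11: N, bond orders sum to 1 (valence 3) → 2 H
  atom 12: aromatic c, 3 neighbours → 0 H
  atom 13: C, bond orders sum to 4 (valence 4) → 0 H
  atom 14: O, bond orders sum to 2 (valence 2) → 0 H
  atom 15: O, bond orders sum to 2 (valence 2) → 0 H
  atom 16: C, bond orders sum to 1 (valence 4) → 3 H
  atom 17: aromatic c, 3 neighbours → 0 H
  atom 18: aromatic c, 3 neighbours → 0 H
  atom 19: aromatic c, 2 neighbours → 1 H
  atom 20: aromatic c, 2 neighbours → 1 H
  atom 21: aromatic c, 3 neighbours → 0 H
  atom 22: aromatic c, 2 neighbours → 1 H
  atom 23: aromatic c, 2 neighbours → 1 H
  atom 24: C, bond orders sum to 4 (valence 4) → 0 H
  atom 25: O, bond orders sum to 2 (valence 2) → 0 H
  atom 26: O, bond orders sum to 2 (valence 2) → 0 H
  atom 27: C, bond orders sum to 1 (valence 4) → 3 H
Totals → C:19, H:17, N:1, O:7.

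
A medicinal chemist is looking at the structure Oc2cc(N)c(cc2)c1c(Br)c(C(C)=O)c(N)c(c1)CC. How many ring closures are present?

2

In SMILES, each pair of matching ring-closure digits denotes one ring-closing bond; the number of such bonds equals the number of independent rings.
Ring-closure bonds here: 2.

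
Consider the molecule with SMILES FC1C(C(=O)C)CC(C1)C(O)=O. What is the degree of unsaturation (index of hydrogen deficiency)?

3

Degree of unsaturation = (number of rings) + (number of π bonds).
Ring closures in the SMILES: 1.
π bonds: 2 double bonds (each 1 DoU) → 2 DoU from unsaturation.
Total DoU = 1 + 2 = 3.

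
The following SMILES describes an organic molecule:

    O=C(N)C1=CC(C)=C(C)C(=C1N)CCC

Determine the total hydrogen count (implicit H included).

Walk through each heavy atom and fill implicit hydrogens from standard valence (C 4, N 3, O 2, S 2, halogen 1):
  atom 1: O, bond orders sum to 2 (valence 2) → 0 H
  atom 2: C, bond orders sum to 4 (valence 4) → 0 H
  atom 3: N, bond orders sum to 1 (valence 3) → 2 H
  atom 4: C, bond orders sum to 4 (valence 4) → 0 H
  atom 5: C, bond orders sum to 3 (valence 4) → 1 H
  atom 6: C, bond orders sum to 4 (valence 4) → 0 H
  atom 7: C, bond orders sum to 1 (valence 4) → 3 H
  atom 8: C, bond orders sum to 4 (valence 4) → 0 H
  atom 9: C, bond orders sum to 1 (valence 4) → 3 H
  atom 10: C, bond orders sum to 4 (valence 4) → 0 H
  atom 11: C, bond orders sum to 4 (valence 4) → 0 H
  atom 12: N, bond orders sum to 1 (valence 3) → 2 H
  atom 13: C, bond orders sum to 2 (valence 4) → 2 H
  atom 14: C, bond orders sum to 2 (valence 4) → 2 H
  atom 15: C, bond orders sum to 1 (valence 4) → 3 H
Total hydrogens: 18.

18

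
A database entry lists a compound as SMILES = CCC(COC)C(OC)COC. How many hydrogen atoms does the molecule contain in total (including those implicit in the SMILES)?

20

Walk through each heavy atom and fill implicit hydrogens from standard valence (C 4, N 3, O 2, S 2, halogen 1):
  atom 1: C, bond orders sum to 1 (valence 4) → 3 H
  atom 2: C, bond orders sum to 2 (valence 4) → 2 H
  atom 3: C, bond orders sum to 3 (valence 4) → 1 H
  atom 4: C, bond orders sum to 2 (valence 4) → 2 H
  atom 5: O, bond orders sum to 2 (valence 2) → 0 H
  atom 6: C, bond orders sum to 1 (valence 4) → 3 H
  atom 7: C, bond orders sum to 3 (valence 4) → 1 H
  atom 8: O, bond orders sum to 2 (valence 2) → 0 H
  atom 9: C, bond orders sum to 1 (valence 4) → 3 H
  atom 10: C, bond orders sum to 2 (valence 4) → 2 H
  atom 11: O, bond orders sum to 2 (valence 2) → 0 H
  atom 12: C, bond orders sum to 1 (valence 4) → 3 H
Total hydrogens: 20.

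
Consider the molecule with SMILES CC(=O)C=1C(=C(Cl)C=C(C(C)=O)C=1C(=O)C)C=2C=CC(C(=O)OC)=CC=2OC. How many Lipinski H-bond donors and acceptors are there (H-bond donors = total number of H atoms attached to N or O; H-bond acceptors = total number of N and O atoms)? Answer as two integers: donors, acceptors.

0, 6

Donors: find every N or O and count the H atoms it carries.
  atom 3 (O): bond orders sum to 2 → 0 H
  atom 12 (O): bond orders sum to 2 → 0 H
  atom 15 (O): bond orders sum to 2 → 0 H
  atom 22 (O): bond orders sum to 2 → 0 H
  atom 23 (O): bond orders sum to 2 → 0 H
  atom 27 (O): bond orders sum to 2 → 0 H
Lipinski HBD = 0.
Acceptors: N atoms = 0, O atoms = 6 → HBA = 6.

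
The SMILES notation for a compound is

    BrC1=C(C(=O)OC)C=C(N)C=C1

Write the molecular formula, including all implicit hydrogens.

Walk through each heavy atom and fill implicit hydrogens from standard valence (C 4, N 3, O 2, S 2, halogen 1):
  atom 1: Br (halogen, monovalent) → 0 H
  atom 2: C, bond orders sum to 4 (valence 4) → 0 H
  atom 3: C, bond orders sum to 4 (valence 4) → 0 H
  atom 4: C, bond orders sum to 4 (valence 4) → 0 H
  atom 5: O, bond orders sum to 2 (valence 2) → 0 H
  atom 6: O, bond orders sum to 2 (valence 2) → 0 H
  atom 7: C, bond orders sum to 1 (valence 4) → 3 H
  atom 8: C, bond orders sum to 3 (valence 4) → 1 H
  atom 9: C, bond orders sum to 4 (valence 4) → 0 H
  atom 10: N, bond orders sum to 1 (valence 3) → 2 H
  atom 11: C, bond orders sum to 3 (valence 4) → 1 H
  atom 12: C, bond orders sum to 3 (valence 4) → 1 H
Totals → C:8, H:8, Br:1, N:1, O:2.
In Hill order: C8H8BrNO2.

C8H8BrNO2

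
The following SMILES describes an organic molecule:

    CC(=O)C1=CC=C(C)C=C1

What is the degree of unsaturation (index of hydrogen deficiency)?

5

Degree of unsaturation = (number of rings) + (number of π bonds).
Ring closures in the SMILES: 1.
π bonds: 4 double bonds (each 1 DoU) → 4 DoU from unsaturation.
Total DoU = 1 + 4 = 5.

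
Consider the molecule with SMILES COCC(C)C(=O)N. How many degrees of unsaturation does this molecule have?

Molecular formula: C5H11NO2.
DoU = (2C + 2 + N − H − X) / 2, where X is the halogen count and O/S are ignored.
    = (2·5 + 2 + 1 − 11 − 0) / 2 = 2 / 2 = 1.

1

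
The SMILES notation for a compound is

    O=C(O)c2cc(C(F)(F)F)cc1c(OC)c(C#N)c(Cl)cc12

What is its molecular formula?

C14H7ClF3NO3

Walk through each heavy atom and fill implicit hydrogens from standard valence (C 4, N 3, O 2, S 2, halogen 1); for lowercase aromatic atoms, an aromatic c carries 1 H when it has two neighbours and 0 H with three, and aromatic n carries 0 H:
  atom 1: O, bond orders sum to 2 (valence 2) → 0 H
  atom 2: C, bond orders sum to 4 (valence 4) → 0 H
  atom 3: O, bond orders sum to 1 (valence 2) → 1 H
  atom 4: aromatic c, 3 neighbours → 0 H
  atom 5: aromatic c, 2 neighbours → 1 H
  atom 6: aromatic c, 3 neighbours → 0 H
  atom 7: C, bond orders sum to 4 (valence 4) → 0 H
  atom 8: F (halogen, monovalent) → 0 H
  atom 9: F (halogen, monovalent) → 0 H
  atom 10: F (halogen, monovalent) → 0 H
  atom 11: aromatic c, 2 neighbours → 1 H
  atom 12: aromatic c, 3 neighbours → 0 H
  atom 13: aromatic c, 3 neighbours → 0 H
  atom 14: O, bond orders sum to 2 (valence 2) → 0 H
  atom 15: C, bond orders sum to 1 (valence 4) → 3 H
  atom 16: aromatic c, 3 neighbours → 0 H
  atom 17: C, bond orders sum to 4 (valence 4) → 0 H
  atom 18: N, bond orders sum to 3 (valence 3) → 0 H
  atom 19: aromatic c, 3 neighbours → 0 H
  atom 20: Cl (halogen, monovalent) → 0 H
  atom 21: aromatic c, 2 neighbours → 1 H
  atom 22: aromatic c, 3 neighbours → 0 H
Totals → C:14, H:7, Cl:1, F:3, N:1, O:3.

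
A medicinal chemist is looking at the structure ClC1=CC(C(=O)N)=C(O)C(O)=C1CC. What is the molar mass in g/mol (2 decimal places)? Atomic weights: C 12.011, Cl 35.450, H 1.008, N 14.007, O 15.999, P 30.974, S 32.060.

First, the molecular formula is C9H10ClNO3 (counting implicit H from valence).
  C: 9 × 12.011 = 108.099
  Cl: 1 × 35.450 = 35.450
  H: 10 × 1.008 = 10.080
  N: 1 × 14.007 = 14.007
  O: 3 × 15.999 = 47.997
Sum: 9×12.011 + 1×35.450 + 10×1.008 + 1×14.007 + 3×15.999 = 215.633 → 215.63 g/mol.

215.63 g/mol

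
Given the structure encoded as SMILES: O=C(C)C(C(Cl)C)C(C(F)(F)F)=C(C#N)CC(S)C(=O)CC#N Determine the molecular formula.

C14H14ClF3N2O2S

Walk through each heavy atom and fill implicit hydrogens from standard valence (C 4, N 3, O 2, S 2, halogen 1):
  atom 1: O, bond orders sum to 2 (valence 2) → 0 H
  atom 2: C, bond orders sum to 4 (valence 4) → 0 H
  atom 3: C, bond orders sum to 1 (valence 4) → 3 H
  atom 4: C, bond orders sum to 3 (valence 4) → 1 H
  atom 5: C, bond orders sum to 3 (valence 4) → 1 H
  atom 6: Cl (halogen, monovalent) → 0 H
  atom 7: C, bond orders sum to 1 (valence 4) → 3 H
  atom 8: C, bond orders sum to 4 (valence 4) → 0 H
  atom 9: C, bond orders sum to 4 (valence 4) → 0 H
  atom 10: F (halogen, monovalent) → 0 H
  atom 11: F (halogen, monovalent) → 0 H
  atom 12: F (halogen, monovalent) → 0 H
  atom 13: C, bond orders sum to 4 (valence 4) → 0 H
  atom 14: C, bond orders sum to 4 (valence 4) → 0 H
  atom 15: N, bond orders sum to 3 (valence 3) → 0 H
  atom 16: C, bond orders sum to 2 (valence 4) → 2 H
  atom 17: C, bond orders sum to 3 (valence 4) → 1 H
  atom 18: S, bond orders sum to 1 (valence 2) → 1 H
  atom 19: C, bond orders sum to 4 (valence 4) → 0 H
  atom 20: O, bond orders sum to 2 (valence 2) → 0 H
  atom 21: C, bond orders sum to 2 (valence 4) → 2 H
  atom 22: C, bond orders sum to 4 (valence 4) → 0 H
  atom 23: N, bond orders sum to 3 (valence 3) → 0 H
Totals → C:14, H:14, Cl:1, F:3, N:2, O:2, S:1.
In Hill order: C14H14ClF3N2O2S.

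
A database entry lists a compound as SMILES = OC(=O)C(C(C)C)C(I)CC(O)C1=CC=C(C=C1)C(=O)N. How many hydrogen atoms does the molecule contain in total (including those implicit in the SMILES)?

20

Walk through each heavy atom and fill implicit hydrogens from standard valence (C 4, N 3, O 2, S 2, halogen 1):
  atom 1: O, bond orders sum to 1 (valence 2) → 1 H
  atom 2: C, bond orders sum to 4 (valence 4) → 0 H
  atom 3: O, bond orders sum to 2 (valence 2) → 0 H
  atom 4: C, bond orders sum to 3 (valence 4) → 1 H
  atom 5: C, bond orders sum to 3 (valence 4) → 1 H
  atom 6: C, bond orders sum to 1 (valence 4) → 3 H
  atom 7: C, bond orders sum to 1 (valence 4) → 3 H
  atom 8: C, bond orders sum to 3 (valence 4) → 1 H
  atom 9: I (halogen, monovalent) → 0 H
  atom 10: C, bond orders sum to 2 (valence 4) → 2 H
  atom 11: C, bond orders sum to 3 (valence 4) → 1 H
  atom 12: O, bond orders sum to 1 (valence 2) → 1 H
  atom 13: C, bond orders sum to 4 (valence 4) → 0 H
  atom 14: C, bond orders sum to 3 (valence 4) → 1 H
  atom 15: C, bond orders sum to 3 (valence 4) → 1 H
  atom 16: C, bond orders sum to 4 (valence 4) → 0 H
  atom 17: C, bond orders sum to 3 (valence 4) → 1 H
  atom 18: C, bond orders sum to 3 (valence 4) → 1 H
  atom 19: C, bond orders sum to 4 (valence 4) → 0 H
  atom 20: O, bond orders sum to 2 (valence 2) → 0 H
  atom 21: N, bond orders sum to 1 (valence 3) → 2 H
Total hydrogens: 20.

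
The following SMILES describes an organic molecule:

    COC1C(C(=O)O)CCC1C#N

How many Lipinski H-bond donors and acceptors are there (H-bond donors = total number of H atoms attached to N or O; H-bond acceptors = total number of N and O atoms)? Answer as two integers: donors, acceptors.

Donors: find every N or O and count the H atoms it carries.
  atom 2 (O): bond orders sum to 2 → 0 H
  atom 6 (O): bond orders sum to 2 → 0 H
  atom 7 (O): bond orders sum to 1 → 1 H
  atom 12 (N): bond orders sum to 3 → 0 H
Lipinski HBD = 1.
Acceptors: N atoms = 1, O atoms = 3 → HBA = 4.

1, 4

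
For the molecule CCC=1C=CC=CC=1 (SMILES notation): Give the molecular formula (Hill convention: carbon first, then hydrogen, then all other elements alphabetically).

C8H10

Walk through each heavy atom and fill implicit hydrogens from standard valence (C 4, N 3, O 2, S 2, halogen 1):
  atom 1: C, bond orders sum to 1 (valence 4) → 3 H
  atom 2: C, bond orders sum to 2 (valence 4) → 2 H
  atom 3: C, bond orders sum to 4 (valence 4) → 0 H
  atom 4: C, bond orders sum to 3 (valence 4) → 1 H
  atom 5: C, bond orders sum to 3 (valence 4) → 1 H
  atom 6: C, bond orders sum to 3 (valence 4) → 1 H
  atom 7: C, bond orders sum to 3 (valence 4) → 1 H
  atom 8: C, bond orders sum to 3 (valence 4) → 1 H
Totals → C:8, H:10.
In Hill order: C8H10.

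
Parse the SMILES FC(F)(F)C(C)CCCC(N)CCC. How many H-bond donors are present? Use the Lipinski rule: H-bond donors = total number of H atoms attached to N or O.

2

Donors: find every N or O and count the H atoms it carries.
  atom 11 (N): bond orders sum to 1 → 2 H
Lipinski HBD = 2.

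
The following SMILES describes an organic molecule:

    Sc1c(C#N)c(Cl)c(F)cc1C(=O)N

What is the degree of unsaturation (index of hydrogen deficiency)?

Molecular formula: C8H4ClFN2OS.
DoU = (2C + 2 + N − H − X) / 2, where X is the halogen count and O/S are ignored.
    = (2·8 + 2 + 2 − 4 − 2) / 2 = 14 / 2 = 7.

7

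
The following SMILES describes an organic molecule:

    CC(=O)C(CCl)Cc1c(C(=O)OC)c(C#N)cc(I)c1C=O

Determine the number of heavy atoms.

22

Every atom symbol written in the SMILES (organic subset) is one heavy atom; implicit H are not written.
Heavy atoms by element → C:15, Cl:1, I:1, N:1, O:4.
Total: 22.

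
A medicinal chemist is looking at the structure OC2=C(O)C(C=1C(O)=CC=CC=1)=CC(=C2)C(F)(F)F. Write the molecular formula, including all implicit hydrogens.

C13H9F3O3

Walk through each heavy atom and fill implicit hydrogens from standard valence (C 4, N 3, O 2, S 2, halogen 1):
  atom 1: O, bond orders sum to 1 (valence 2) → 1 H
  atom 2: C, bond orders sum to 4 (valence 4) → 0 H
  atom 3: C, bond orders sum to 4 (valence 4) → 0 H
  atom 4: O, bond orders sum to 1 (valence 2) → 1 H
  atom 5: C, bond orders sum to 4 (valence 4) → 0 H
  atom 6: C, bond orders sum to 4 (valence 4) → 0 H
  atom 7: C, bond orders sum to 4 (valence 4) → 0 H
  atom 8: O, bond orders sum to 1 (valence 2) → 1 H
  atom 9: C, bond orders sum to 3 (valence 4) → 1 H
  atom 10: C, bond orders sum to 3 (valence 4) → 1 H
  atom 11: C, bond orders sum to 3 (valence 4) → 1 H
  atom 12: C, bond orders sum to 3 (valence 4) → 1 H
  atom 13: C, bond orders sum to 3 (valence 4) → 1 H
  atom 14: C, bond orders sum to 4 (valence 4) → 0 H
  atom 15: C, bond orders sum to 3 (valence 4) → 1 H
  atom 16: C, bond orders sum to 4 (valence 4) → 0 H
  atom 17: F (halogen, monovalent) → 0 H
  atom 18: F (halogen, monovalent) → 0 H
  atom 19: F (halogen, monovalent) → 0 H
Totals → C:13, H:9, F:3, O:3.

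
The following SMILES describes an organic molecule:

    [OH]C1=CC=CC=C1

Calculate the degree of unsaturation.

4

Degree of unsaturation = (number of rings) + (number of π bonds).
Ring closures in the SMILES: 1.
π bonds: 3 double bonds (each 1 DoU) → 3 DoU from unsaturation.
Total DoU = 1 + 3 = 4.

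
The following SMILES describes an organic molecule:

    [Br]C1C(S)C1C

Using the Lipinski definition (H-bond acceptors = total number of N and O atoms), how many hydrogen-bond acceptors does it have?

N atoms: 0; O atoms: 0.
Lipinski HBA = 0 + 0 = 0.

0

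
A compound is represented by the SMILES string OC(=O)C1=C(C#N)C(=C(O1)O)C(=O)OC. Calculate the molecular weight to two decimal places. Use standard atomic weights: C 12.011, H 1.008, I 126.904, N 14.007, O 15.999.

First, the molecular formula is C8H5NO6 (counting implicit H from valence).
  C: 8 × 12.011 = 96.088
  H: 5 × 1.008 = 5.040
  N: 1 × 14.007 = 14.007
  O: 6 × 15.999 = 95.994
Sum: 8×12.011 + 5×1.008 + 1×14.007 + 6×15.999 = 211.129 → 211.13 g/mol.

211.13 g/mol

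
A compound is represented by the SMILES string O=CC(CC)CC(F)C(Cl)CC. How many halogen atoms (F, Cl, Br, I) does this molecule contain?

Halogen atoms appear at heavy-atom positions 8, 10 (1×Cl, 1×F).
Other groups present: 1 aldehyde.
Halogen count: 2.

2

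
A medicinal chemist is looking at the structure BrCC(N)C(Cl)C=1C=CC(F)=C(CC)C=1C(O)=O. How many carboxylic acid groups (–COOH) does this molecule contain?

1

The carboxylic acid motif appears at heavy-atom position 16 in the SMILES.
Other groups present: 1 primary amine.
Carboxylic acid count: 1.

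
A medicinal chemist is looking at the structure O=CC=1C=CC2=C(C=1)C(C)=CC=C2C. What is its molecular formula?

Walk through each heavy atom and fill implicit hydrogens from standard valence (C 4, N 3, O 2, S 2, halogen 1):
  atom 1: O, bond orders sum to 2 (valence 2) → 0 H
  atom 2: C, bond orders sum to 3 (valence 4) → 1 H
  atom 3: C, bond orders sum to 4 (valence 4) → 0 H
  atom 4: C, bond orders sum to 3 (valence 4) → 1 H
  atom 5: C, bond orders sum to 3 (valence 4) → 1 H
  atom 6: C, bond orders sum to 4 (valence 4) → 0 H
  atom 7: C, bond orders sum to 4 (valence 4) → 0 H
  atom 8: C, bond orders sum to 3 (valence 4) → 1 H
  atom 9: C, bond orders sum to 4 (valence 4) → 0 H
  atom 10: C, bond orders sum to 1 (valence 4) → 3 H
  atom 11: C, bond orders sum to 3 (valence 4) → 1 H
  atom 12: C, bond orders sum to 3 (valence 4) → 1 H
  atom 13: C, bond orders sum to 4 (valence 4) → 0 H
  atom 14: C, bond orders sum to 1 (valence 4) → 3 H
Totals → C:13, H:12, O:1.

C13H12O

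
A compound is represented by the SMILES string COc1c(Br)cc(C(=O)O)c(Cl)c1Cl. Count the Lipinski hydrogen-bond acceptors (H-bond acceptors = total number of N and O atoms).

N atoms: 0; O atoms: 3.
Lipinski HBA = 0 + 3 = 3.

3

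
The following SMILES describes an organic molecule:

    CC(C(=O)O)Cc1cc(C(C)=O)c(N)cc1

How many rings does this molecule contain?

In SMILES, each pair of matching ring-closure digits denotes one ring-closing bond; the number of such bonds equals the number of independent rings.
Ring-closure bonds here: 1.

1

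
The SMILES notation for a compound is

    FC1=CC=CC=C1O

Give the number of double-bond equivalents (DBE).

Degree of unsaturation = (number of rings) + (number of π bonds).
Ring closures in the SMILES: 1.
π bonds: 3 double bonds (each 1 DoU) → 3 DoU from unsaturation.
Total DoU = 1 + 3 = 4.

4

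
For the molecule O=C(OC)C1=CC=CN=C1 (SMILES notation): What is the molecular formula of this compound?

C7H7NO2

Walk through each heavy atom and fill implicit hydrogens from standard valence (C 4, N 3, O 2, S 2, halogen 1):
  atom 1: O, bond orders sum to 2 (valence 2) → 0 H
  atom 2: C, bond orders sum to 4 (valence 4) → 0 H
  atom 3: O, bond orders sum to 2 (valence 2) → 0 H
  atom 4: C, bond orders sum to 1 (valence 4) → 3 H
  atom 5: C, bond orders sum to 4 (valence 4) → 0 H
  atom 6: C, bond orders sum to 3 (valence 4) → 1 H
  atom 7: C, bond orders sum to 3 (valence 4) → 1 H
  atom 8: C, bond orders sum to 3 (valence 4) → 1 H
  atom 9: N, bond orders sum to 3 (valence 3) → 0 H
  atom 10: C, bond orders sum to 3 (valence 4) → 1 H
Totals → C:7, H:7, N:1, O:2.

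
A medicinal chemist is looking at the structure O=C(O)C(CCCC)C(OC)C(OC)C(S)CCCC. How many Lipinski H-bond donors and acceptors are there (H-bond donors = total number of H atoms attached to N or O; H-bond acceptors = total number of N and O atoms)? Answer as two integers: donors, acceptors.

1, 4

Donors: find every N or O and count the H atoms it carries.
  atom 1 (O): bond orders sum to 2 → 0 H
  atom 3 (O): bond orders sum to 1 → 1 H
  atom 10 (O): bond orders sum to 2 → 0 H
  atom 13 (O): bond orders sum to 2 → 0 H
Lipinski HBD = 1.
Acceptors: N atoms = 0, O atoms = 4 → HBA = 4.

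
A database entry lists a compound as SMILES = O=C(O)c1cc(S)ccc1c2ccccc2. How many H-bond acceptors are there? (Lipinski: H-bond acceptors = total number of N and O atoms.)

N atoms: 0; O atoms: 2.
Lipinski HBA = 0 + 2 = 2.

2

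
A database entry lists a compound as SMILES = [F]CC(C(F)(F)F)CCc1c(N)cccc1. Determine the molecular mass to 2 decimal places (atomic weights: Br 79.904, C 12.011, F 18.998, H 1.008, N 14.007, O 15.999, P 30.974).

235.22 g/mol

First, the molecular formula is C11H13F4N (counting implicit H from valence).
  C: 11 × 12.011 = 132.121
  F: 4 × 18.998 = 75.992
  H: 13 × 1.008 = 13.104
  N: 1 × 14.007 = 14.007
Sum: 11×12.011 + 4×18.998 + 13×1.008 + 1×14.007 = 235.224 → 235.22 g/mol.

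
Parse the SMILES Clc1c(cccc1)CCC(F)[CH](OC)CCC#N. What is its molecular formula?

C14H17ClFNO

Walk through each heavy atom and fill implicit hydrogens from standard valence (C 4, N 3, O 2, S 2, halogen 1); for lowercase aromatic atoms, an aromatic c carries 1 H when it has two neighbours and 0 H with three, and aromatic n carries 0 H:
  atom 1: Cl (halogen, monovalent) → 0 H
  atom 2: aromatic c, 3 neighbours → 0 H
  atom 3: aromatic c, 3 neighbours → 0 H
  atom 4: aromatic c, 2 neighbours → 1 H
  atom 5: aromatic c, 2 neighbours → 1 H
  atom 6: aromatic c, 2 neighbours → 1 H
  atom 7: aromatic c, 2 neighbours → 1 H
  atom 8: C, bond orders sum to 2 (valence 4) → 2 H
  atom 9: C, bond orders sum to 2 (valence 4) → 2 H
  atom 10: C, bond orders sum to 3 (valence 4) → 1 H
  atom 11: F (halogen, monovalent) → 0 H
  atom 12: C with explicit H count 1
  atom 13: O, bond orders sum to 2 (valence 2) → 0 H
  atom 14: C, bond orders sum to 1 (valence 4) → 3 H
  atom 15: C, bond orders sum to 2 (valence 4) → 2 H
  atom 16: C, bond orders sum to 2 (valence 4) → 2 H
  atom 17: C, bond orders sum to 4 (valence 4) → 0 H
  atom 18: N, bond orders sum to 3 (valence 3) → 0 H
Totals → C:14, H:17, Cl:1, F:1, N:1, O:1.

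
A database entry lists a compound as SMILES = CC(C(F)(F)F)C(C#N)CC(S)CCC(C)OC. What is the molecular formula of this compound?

C12H20F3NOS

Walk through each heavy atom and fill implicit hydrogens from standard valence (C 4, N 3, O 2, S 2, halogen 1):
  atom 1: C, bond orders sum to 1 (valence 4) → 3 H
  atom 2: C, bond orders sum to 3 (valence 4) → 1 H
  atom 3: C, bond orders sum to 4 (valence 4) → 0 H
  atom 4: F (halogen, monovalent) → 0 H
  atom 5: F (halogen, monovalent) → 0 H
  atom 6: F (halogen, monovalent) → 0 H
  atom 7: C, bond orders sum to 3 (valence 4) → 1 H
  atom 8: C, bond orders sum to 4 (valence 4) → 0 H
  atom 9: N, bond orders sum to 3 (valence 3) → 0 H
  atom 10: C, bond orders sum to 2 (valence 4) → 2 H
  atom 11: C, bond orders sum to 3 (valence 4) → 1 H
  atom 12: S, bond orders sum to 1 (valence 2) → 1 H
  atom 13: C, bond orders sum to 2 (valence 4) → 2 H
  atom 14: C, bond orders sum to 2 (valence 4) → 2 H
  atom 15: C, bond orders sum to 3 (valence 4) → 1 H
  atom 16: C, bond orders sum to 1 (valence 4) → 3 H
  atom 17: O, bond orders sum to 2 (valence 2) → 0 H
  atom 18: C, bond orders sum to 1 (valence 4) → 3 H
Totals → C:12, H:20, F:3, N:1, O:1, S:1.
In Hill order: C12H20F3NOS.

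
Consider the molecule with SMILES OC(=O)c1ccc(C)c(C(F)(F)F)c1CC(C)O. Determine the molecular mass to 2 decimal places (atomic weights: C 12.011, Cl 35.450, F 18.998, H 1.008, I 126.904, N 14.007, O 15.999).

First, the molecular formula is C12H13F3O3 (counting implicit H from valence).
  C: 12 × 12.011 = 144.132
  F: 3 × 18.998 = 56.994
  H: 13 × 1.008 = 13.104
  O: 3 × 15.999 = 47.997
Sum: 12×12.011 + 3×18.998 + 13×1.008 + 3×15.999 = 262.227 → 262.23 g/mol.

262.23 g/mol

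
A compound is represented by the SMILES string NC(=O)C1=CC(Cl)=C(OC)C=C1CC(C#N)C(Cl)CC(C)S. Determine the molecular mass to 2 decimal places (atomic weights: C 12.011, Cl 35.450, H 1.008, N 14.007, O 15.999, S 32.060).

361.28 g/mol

First, the molecular formula is C15H18Cl2N2O2S (counting implicit H from valence).
  C: 15 × 12.011 = 180.165
  Cl: 2 × 35.450 = 70.900
  H: 18 × 1.008 = 18.144
  N: 2 × 14.007 = 28.014
  O: 2 × 15.999 = 31.998
  S: 1 × 32.060 = 32.060
Sum: 15×12.011 + 2×35.450 + 18×1.008 + 2×14.007 + 2×15.999 + 1×32.060 = 361.281 → 361.28 g/mol.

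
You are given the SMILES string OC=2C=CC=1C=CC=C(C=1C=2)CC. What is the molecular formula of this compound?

Walk through each heavy atom and fill implicit hydrogens from standard valence (C 4, N 3, O 2, S 2, halogen 1):
  atom 1: O, bond orders sum to 1 (valence 2) → 1 H
  atom 2: C, bond orders sum to 4 (valence 4) → 0 H
  atom 3: C, bond orders sum to 3 (valence 4) → 1 H
  atom 4: C, bond orders sum to 3 (valence 4) → 1 H
  atom 5: C, bond orders sum to 4 (valence 4) → 0 H
  atom 6: C, bond orders sum to 3 (valence 4) → 1 H
  atom 7: C, bond orders sum to 3 (valence 4) → 1 H
  atom 8: C, bond orders sum to 3 (valence 4) → 1 H
  atom 9: C, bond orders sum to 4 (valence 4) → 0 H
  atom 10: C, bond orders sum to 4 (valence 4) → 0 H
  atom 11: C, bond orders sum to 3 (valence 4) → 1 H
  atom 12: C, bond orders sum to 2 (valence 4) → 2 H
  atom 13: C, bond orders sum to 1 (valence 4) → 3 H
Totals → C:12, H:12, O:1.
In Hill order: C12H12O.

C12H12O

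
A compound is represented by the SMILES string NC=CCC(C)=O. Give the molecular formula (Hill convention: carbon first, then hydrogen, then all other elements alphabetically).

Walk through each heavy atom and fill implicit hydrogens from standard valence (C 4, N 3, O 2, S 2, halogen 1):
  atom 1: N, bond orders sum to 1 (valence 3) → 2 H
  atom 2: C, bond orders sum to 3 (valence 4) → 1 H
  atom 3: C, bond orders sum to 3 (valence 4) → 1 H
  atom 4: C, bond orders sum to 2 (valence 4) → 2 H
  atom 5: C, bond orders sum to 4 (valence 4) → 0 H
  atom 6: C, bond orders sum to 1 (valence 4) → 3 H
  atom 7: O, bond orders sum to 2 (valence 2) → 0 H
Totals → C:5, H:9, N:1, O:1.
In Hill order: C5H9NO.

C5H9NO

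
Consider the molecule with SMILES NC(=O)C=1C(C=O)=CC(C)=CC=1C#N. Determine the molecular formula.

Walk through each heavy atom and fill implicit hydrogens from standard valence (C 4, N 3, O 2, S 2, halogen 1):
  atom 1: N, bond orders sum to 1 (valence 3) → 2 H
  atom 2: C, bond orders sum to 4 (valence 4) → 0 H
  atom 3: O, bond orders sum to 2 (valence 2) → 0 H
  atom 4: C, bond orders sum to 4 (valence 4) → 0 H
  atom 5: C, bond orders sum to 4 (valence 4) → 0 H
  atom 6: C, bond orders sum to 3 (valence 4) → 1 H
  atom 7: O, bond orders sum to 2 (valence 2) → 0 H
  atom 8: C, bond orders sum to 3 (valence 4) → 1 H
  atom 9: C, bond orders sum to 4 (valence 4) → 0 H
  atom 10: C, bond orders sum to 1 (valence 4) → 3 H
  atom 11: C, bond orders sum to 3 (valence 4) → 1 H
  atom 12: C, bond orders sum to 4 (valence 4) → 0 H
  atom 13: C, bond orders sum to 4 (valence 4) → 0 H
  atom 14: N, bond orders sum to 3 (valence 3) → 0 H
Totals → C:10, H:8, N:2, O:2.
In Hill order: C10H8N2O2.

C10H8N2O2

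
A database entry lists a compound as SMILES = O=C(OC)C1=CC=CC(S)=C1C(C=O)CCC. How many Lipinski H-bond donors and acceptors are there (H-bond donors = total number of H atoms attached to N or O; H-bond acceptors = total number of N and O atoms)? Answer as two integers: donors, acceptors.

Donors: find every N or O and count the H atoms it carries.
  atom 1 (O): bond orders sum to 2 → 0 H
  atom 3 (O): bond orders sum to 2 → 0 H
  atom 14 (O): bond orders sum to 2 → 0 H
Lipinski HBD = 0.
Acceptors: N atoms = 0, O atoms = 3 → HBA = 3.

0, 3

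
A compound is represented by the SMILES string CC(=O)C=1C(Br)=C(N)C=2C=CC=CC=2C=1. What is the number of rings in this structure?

In SMILES, each pair of matching ring-closure digits denotes one ring-closing bond; the number of such bonds equals the number of independent rings.
Ring-closure bonds here: 2.

2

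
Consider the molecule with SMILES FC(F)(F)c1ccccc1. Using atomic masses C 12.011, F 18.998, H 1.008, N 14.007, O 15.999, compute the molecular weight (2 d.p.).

First, the molecular formula is C7H5F3 (counting implicit H from valence).
  C: 7 × 12.011 = 84.077
  F: 3 × 18.998 = 56.994
  H: 5 × 1.008 = 5.040
Sum: 7×12.011 + 3×18.998 + 5×1.008 = 146.111 → 146.11 g/mol.

146.11 g/mol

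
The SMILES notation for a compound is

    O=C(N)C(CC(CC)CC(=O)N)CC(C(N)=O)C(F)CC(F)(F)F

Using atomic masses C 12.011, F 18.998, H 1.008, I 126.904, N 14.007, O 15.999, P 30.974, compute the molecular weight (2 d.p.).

First, the molecular formula is C14H23F4N3O3 (counting implicit H from valence).
  C: 14 × 12.011 = 168.154
  F: 4 × 18.998 = 75.992
  H: 23 × 1.008 = 23.184
  N: 3 × 14.007 = 42.021
  O: 3 × 15.999 = 47.997
Sum: 14×12.011 + 4×18.998 + 23×1.008 + 3×14.007 + 3×15.999 = 357.348 → 357.35 g/mol.

357.35 g/mol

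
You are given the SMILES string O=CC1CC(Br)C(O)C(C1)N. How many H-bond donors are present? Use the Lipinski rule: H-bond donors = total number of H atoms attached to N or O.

Donors: find every N or O and count the H atoms it carries.
  atom 1 (O): bond orders sum to 2 → 0 H
  atom 8 (O): bond orders sum to 1 → 1 H
  atom 11 (N): bond orders sum to 1 → 2 H
Lipinski HBD = 3.

3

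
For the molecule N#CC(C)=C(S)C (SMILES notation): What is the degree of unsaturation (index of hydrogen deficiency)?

Molecular formula: C5H7NS.
DoU = (2C + 2 + N − H − X) / 2, where X is the halogen count and O/S are ignored.
    = (2·5 + 2 + 1 − 7 − 0) / 2 = 6 / 2 = 3.

3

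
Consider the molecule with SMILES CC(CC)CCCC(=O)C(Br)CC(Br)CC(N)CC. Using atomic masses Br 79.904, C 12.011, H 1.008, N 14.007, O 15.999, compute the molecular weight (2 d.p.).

399.21 g/mol

First, the molecular formula is C15H29Br2NO (counting implicit H from valence).
  Br: 2 × 79.904 = 159.808
  C: 15 × 12.011 = 180.165
  H: 29 × 1.008 = 29.232
  N: 1 × 14.007 = 14.007
  O: 1 × 15.999 = 15.999
Sum: 2×79.904 + 15×12.011 + 29×1.008 + 1×14.007 + 1×15.999 = 399.211 → 399.21 g/mol.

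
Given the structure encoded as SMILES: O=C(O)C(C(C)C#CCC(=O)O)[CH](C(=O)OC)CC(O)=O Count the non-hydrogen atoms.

Every atom symbol written in the SMILES (organic subset) is one heavy atom; implicit H are not written.
Heavy atoms by element → C:13, O:8.
Total: 21.

21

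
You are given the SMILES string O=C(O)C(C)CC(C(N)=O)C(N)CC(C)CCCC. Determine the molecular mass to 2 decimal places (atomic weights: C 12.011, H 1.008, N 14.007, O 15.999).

First, the molecular formula is C14H28N2O3 (counting implicit H from valence).
  C: 14 × 12.011 = 168.154
  H: 28 × 1.008 = 28.224
  N: 2 × 14.007 = 28.014
  O: 3 × 15.999 = 47.997
Sum: 14×12.011 + 28×1.008 + 2×14.007 + 3×15.999 = 272.389 → 272.39 g/mol.

272.39 g/mol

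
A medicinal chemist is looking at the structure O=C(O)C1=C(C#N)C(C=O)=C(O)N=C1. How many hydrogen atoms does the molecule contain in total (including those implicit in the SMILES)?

4

Walk through each heavy atom and fill implicit hydrogens from standard valence (C 4, N 3, O 2, S 2, halogen 1):
  atom 1: O, bond orders sum to 2 (valence 2) → 0 H
  atom 2: C, bond orders sum to 4 (valence 4) → 0 H
  atom 3: O, bond orders sum to 1 (valence 2) → 1 H
  atom 4: C, bond orders sum to 4 (valence 4) → 0 H
  atom 5: C, bond orders sum to 4 (valence 4) → 0 H
  atom 6: C, bond orders sum to 4 (valence 4) → 0 H
  atom 7: N, bond orders sum to 3 (valence 3) → 0 H
  atom 8: C, bond orders sum to 4 (valence 4) → 0 H
  atom 9: C, bond orders sum to 3 (valence 4) → 1 H
  atom 10: O, bond orders sum to 2 (valence 2) → 0 H
  atom 11: C, bond orders sum to 4 (valence 4) → 0 H
  atom 12: O, bond orders sum to 1 (valence 2) → 1 H
  atom 13: N, bond orders sum to 3 (valence 3) → 0 H
  atom 14: C, bond orders sum to 3 (valence 4) → 1 H
Total hydrogens: 4.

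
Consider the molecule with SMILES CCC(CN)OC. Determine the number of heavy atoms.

Every atom symbol written in the SMILES (organic subset) is one heavy atom; implicit H are not written.
Heavy atoms by element → C:5, N:1, O:1.
Total: 7.

7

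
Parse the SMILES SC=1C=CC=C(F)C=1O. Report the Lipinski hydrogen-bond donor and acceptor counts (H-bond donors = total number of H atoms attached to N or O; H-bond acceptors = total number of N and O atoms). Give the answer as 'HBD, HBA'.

1, 1

Donors: find every N or O and count the H atoms it carries.
  atom 9 (O): bond orders sum to 1 → 1 H
Lipinski HBD = 1.
Acceptors: N atoms = 0, O atoms = 1 → HBA = 1.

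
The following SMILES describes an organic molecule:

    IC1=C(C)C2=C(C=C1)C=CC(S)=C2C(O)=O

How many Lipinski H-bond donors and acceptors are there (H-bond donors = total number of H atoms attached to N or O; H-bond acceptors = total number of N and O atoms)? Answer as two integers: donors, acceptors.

1, 2

Donors: find every N or O and count the H atoms it carries.
  atom 15 (O): bond orders sum to 1 → 1 H
  atom 16 (O): bond orders sum to 2 → 0 H
Lipinski HBD = 1.
Acceptors: N atoms = 0, O atoms = 2 → HBA = 2.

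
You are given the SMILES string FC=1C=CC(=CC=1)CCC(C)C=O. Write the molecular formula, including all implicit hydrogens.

Walk through each heavy atom and fill implicit hydrogens from standard valence (C 4, N 3, O 2, S 2, halogen 1):
  atom 1: F (halogen, monovalent) → 0 H
  atom 2: C, bond orders sum to 4 (valence 4) → 0 H
  atom 3: C, bond orders sum to 3 (valence 4) → 1 H
  atom 4: C, bond orders sum to 3 (valence 4) → 1 H
  atom 5: C, bond orders sum to 4 (valence 4) → 0 H
  atom 6: C, bond orders sum to 3 (valence 4) → 1 H
  atom 7: C, bond orders sum to 3 (valence 4) → 1 H
  atom 8: C, bond orders sum to 2 (valence 4) → 2 H
  atom 9: C, bond orders sum to 2 (valence 4) → 2 H
  atom 10: C, bond orders sum to 3 (valence 4) → 1 H
  atom 11: C, bond orders sum to 1 (valence 4) → 3 H
  atom 12: C, bond orders sum to 3 (valence 4) → 1 H
  atom 13: O, bond orders sum to 2 (valence 2) → 0 H
Totals → C:11, H:13, F:1, O:1.
In Hill order: C11H13FO.

C11H13FO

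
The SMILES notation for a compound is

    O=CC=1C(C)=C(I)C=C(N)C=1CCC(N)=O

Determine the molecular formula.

Walk through each heavy atom and fill implicit hydrogens from standard valence (C 4, N 3, O 2, S 2, halogen 1):
  atom 1: O, bond orders sum to 2 (valence 2) → 0 H
  atom 2: C, bond orders sum to 3 (valence 4) → 1 H
  atom 3: C, bond orders sum to 4 (valence 4) → 0 H
  atom 4: C, bond orders sum to 4 (valence 4) → 0 H
  atom 5: C, bond orders sum to 1 (valence 4) → 3 H
  atom 6: C, bond orders sum to 4 (valence 4) → 0 H
  atom 7: I (halogen, monovalent) → 0 H
  atom 8: C, bond orders sum to 3 (valence 4) → 1 H
  atom 9: C, bond orders sum to 4 (valence 4) → 0 H
  atom 10: N, bond orders sum to 1 (valence 3) → 2 H
  atom 11: C, bond orders sum to 4 (valence 4) → 0 H
  atom 12: C, bond orders sum to 2 (valence 4) → 2 H
  atom 13: C, bond orders sum to 2 (valence 4) → 2 H
  atom 14: C, bond orders sum to 4 (valence 4) → 0 H
  atom 15: N, bond orders sum to 1 (valence 3) → 2 H
  atom 16: O, bond orders sum to 2 (valence 2) → 0 H
Totals → C:11, H:13, I:1, N:2, O:2.
In Hill order: C11H13IN2O2.

C11H13IN2O2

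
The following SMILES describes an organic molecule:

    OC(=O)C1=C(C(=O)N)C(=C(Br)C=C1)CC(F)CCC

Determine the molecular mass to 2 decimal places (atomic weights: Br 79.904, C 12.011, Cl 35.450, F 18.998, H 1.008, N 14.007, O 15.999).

332.17 g/mol

First, the molecular formula is C13H15BrFNO3 (counting implicit H from valence).
  Br: 1 × 79.904 = 79.904
  C: 13 × 12.011 = 156.143
  F: 1 × 18.998 = 18.998
  H: 15 × 1.008 = 15.120
  N: 1 × 14.007 = 14.007
  O: 3 × 15.999 = 47.997
Sum: 1×79.904 + 13×12.011 + 1×18.998 + 15×1.008 + 1×14.007 + 3×15.999 = 332.169 → 332.17 g/mol.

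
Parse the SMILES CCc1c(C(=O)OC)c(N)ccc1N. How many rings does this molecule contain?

1

In SMILES, each pair of matching ring-closure digits denotes one ring-closing bond; the number of such bonds equals the number of independent rings.
Ring-closure bonds here: 1.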